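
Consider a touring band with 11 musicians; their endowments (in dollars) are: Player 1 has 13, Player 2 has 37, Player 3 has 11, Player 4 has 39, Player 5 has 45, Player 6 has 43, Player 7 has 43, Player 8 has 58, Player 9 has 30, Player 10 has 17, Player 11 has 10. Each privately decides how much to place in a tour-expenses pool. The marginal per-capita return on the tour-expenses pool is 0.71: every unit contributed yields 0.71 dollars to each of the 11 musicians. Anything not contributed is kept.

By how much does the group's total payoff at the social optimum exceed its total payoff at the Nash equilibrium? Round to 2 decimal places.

2356.26 dollars

The private return per contributed unit is 0.71 < 1 for everyone, so the Nash equilibrium is zero contribution and the group total is Σ E_j = 13 + 37 + 11 + 39 + 45 + 43 + 43 + 58 + 30 + 17 + 10 = 346.
Each contributed unit returns 7.810 to the group, so the social optimum is full contribution by everyone: group total = 7.810 × 346 = 2702.26.
Efficiency loss = (7.810 − 1) × 346 = 2356.26.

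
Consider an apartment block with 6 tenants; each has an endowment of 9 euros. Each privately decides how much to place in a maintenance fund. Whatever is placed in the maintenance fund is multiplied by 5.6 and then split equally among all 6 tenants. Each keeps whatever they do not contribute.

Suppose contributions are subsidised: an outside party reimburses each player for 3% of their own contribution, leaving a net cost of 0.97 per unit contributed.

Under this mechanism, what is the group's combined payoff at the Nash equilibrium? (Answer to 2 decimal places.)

With the mechanism, a contributed unit returns (5.6/6) / 0.97 = 0.9622 per unit of net cost — still below 1 — so contributing 0 remains dominant for every player.
At the Nash equilibrium no one contributes; group total payoff = 6 × 9 = 54.

54.00 euros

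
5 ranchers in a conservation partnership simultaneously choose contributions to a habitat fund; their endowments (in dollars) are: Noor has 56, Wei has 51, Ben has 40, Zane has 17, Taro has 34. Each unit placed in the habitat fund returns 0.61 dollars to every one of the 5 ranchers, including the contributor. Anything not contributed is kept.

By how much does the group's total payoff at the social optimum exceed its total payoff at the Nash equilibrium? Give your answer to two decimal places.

405.90 dollars

The private return per contributed unit is 0.61 < 1 for everyone, so the Nash equilibrium is zero contribution and the group total is Σ E_j = 56 + 51 + 40 + 17 + 34 = 198.
Each contributed unit returns 3.050 to the group, so the social optimum is full contribution by everyone: group total = 3.050 × 198 = 603.90.
Efficiency loss = (3.050 − 1) × 198 = 405.90.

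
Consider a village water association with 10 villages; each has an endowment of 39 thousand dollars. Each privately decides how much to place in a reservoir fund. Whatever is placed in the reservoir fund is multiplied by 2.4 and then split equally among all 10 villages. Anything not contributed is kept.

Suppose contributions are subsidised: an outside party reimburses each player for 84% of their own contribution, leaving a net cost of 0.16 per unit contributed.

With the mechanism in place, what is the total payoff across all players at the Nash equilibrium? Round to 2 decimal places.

1263.60 thousand dollars

Under the mechanism each unit contributed yields (2.4/10) / 0.16 = 1.5000 back to its contributor per unit of net cost, which exceeds 1, making full contribution the dominant choice for everyone.
So the Nash equilibrium is full contribution by all 10; the group earns 10 × (39 × 0.84 + 2.4 × 39) = 1263.60.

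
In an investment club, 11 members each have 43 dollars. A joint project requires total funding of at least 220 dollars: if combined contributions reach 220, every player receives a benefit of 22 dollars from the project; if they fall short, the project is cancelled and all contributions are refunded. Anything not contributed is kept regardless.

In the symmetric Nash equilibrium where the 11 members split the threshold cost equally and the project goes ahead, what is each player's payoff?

Equal share of the threshold: 220/11 = 20.
At this profile no one gains by cutting their contribution: any cut drops the total below 220, the project is cancelled, contributions are refunded, and the deviator ends with 43, which is less than 43 − 20 + 22 = 45. Contributing more than 20 just wastes the excess. So contributing exactly 20 is a best response.
Each player's payoff: 43 − 20 + 22 = 45.

45 dollars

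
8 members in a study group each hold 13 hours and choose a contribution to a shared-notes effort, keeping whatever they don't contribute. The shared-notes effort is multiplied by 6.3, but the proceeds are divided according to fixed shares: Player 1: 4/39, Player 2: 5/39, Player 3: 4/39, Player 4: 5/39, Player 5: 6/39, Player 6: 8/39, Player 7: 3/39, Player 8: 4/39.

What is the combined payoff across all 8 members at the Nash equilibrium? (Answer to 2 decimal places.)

172.90 hours

A player with share s gets back 6.3·s per unit contributed, so full contribution is dominant for anyone with s > 1/6.3 = 0.1587 and zero contribution is dominant for anyone below.
Only Player 6 (8/39) clears that bar, contributing 13; the remaining 7 contribute 0. Total contributed: 13.
The shared-notes effort pays out 6.3 × 13 = 81.90 in total (split across the unequal shares, but the aggregate is all that matters for the group sum).
The 7 free-riders keep 13 each, adding 91. Group total = 91 + 81.90 = 172.90.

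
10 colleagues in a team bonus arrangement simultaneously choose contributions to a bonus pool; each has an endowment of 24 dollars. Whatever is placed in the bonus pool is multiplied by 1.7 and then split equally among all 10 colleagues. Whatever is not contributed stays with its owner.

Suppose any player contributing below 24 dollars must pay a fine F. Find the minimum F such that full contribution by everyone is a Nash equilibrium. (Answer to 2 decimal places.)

Given the others contribute fully, the best deviation is to contribute 0 (any partial contribution still incurs the fine and gives up units whose private return 0.1700 is below 1).
Deviating from 24 to 0 saves 24 dollars but forfeits the deviator's share of the drop in the bonus pool: 1.7/10 × 24 = 4.08.
So the deviation gain is 24 − 4.08 = 19.92, and the fine must be at least 19.92 dollars to wipe it out.

19.92 dollars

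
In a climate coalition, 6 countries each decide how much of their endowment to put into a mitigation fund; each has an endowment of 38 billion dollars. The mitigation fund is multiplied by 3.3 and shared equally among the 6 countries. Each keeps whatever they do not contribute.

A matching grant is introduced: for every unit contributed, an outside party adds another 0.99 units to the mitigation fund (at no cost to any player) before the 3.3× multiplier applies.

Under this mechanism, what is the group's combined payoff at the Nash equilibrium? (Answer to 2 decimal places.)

1497.28 billion dollars

Under the mechanism each unit contributed yields 3.3 × 1.99 / 6 = 1.0945 back to its contributor per unit of net cost, which exceeds 1, making full contribution the dominant choice for everyone.
At the Nash equilibrium everyone contributes 38. Group total payoff = 3.3 × 1.99 × 228 = 1497.28.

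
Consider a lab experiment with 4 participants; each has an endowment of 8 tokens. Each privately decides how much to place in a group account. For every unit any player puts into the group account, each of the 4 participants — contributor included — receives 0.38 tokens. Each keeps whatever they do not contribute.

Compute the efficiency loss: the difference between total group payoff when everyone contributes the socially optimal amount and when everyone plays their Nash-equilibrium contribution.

16.64 tokens

The private return per contributed unit is 0.38 < 1, so contributing 0 is dominant for every player. At the Nash equilibrium everyone keeps their 8, and the group total is 4 × 8 = 32.
Each contributed unit returns 1.520 to the group as a whole (0.38 to each of 4 players), which exceeds 1, so the social optimum is full contribution: group total = 1.520 × 32 = 48.64.
Efficiency loss = 48.64 − 32 = 16.64.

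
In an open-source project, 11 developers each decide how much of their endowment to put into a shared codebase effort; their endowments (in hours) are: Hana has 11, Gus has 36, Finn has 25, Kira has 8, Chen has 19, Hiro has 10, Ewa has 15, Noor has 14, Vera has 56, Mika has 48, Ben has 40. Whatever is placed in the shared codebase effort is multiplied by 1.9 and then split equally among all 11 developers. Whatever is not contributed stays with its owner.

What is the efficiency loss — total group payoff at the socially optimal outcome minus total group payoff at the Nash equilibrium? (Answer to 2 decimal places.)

The private return per contributed unit is 1.9/11 = 0.1727 < 1 for every player regardless of endowment, so the Nash equilibrium is zero contribution and the group total is Σ E_j = 11 + 36 + 25 + 8 + 19 + 10 + 15 + 14 + 56 + 48 + 40 = 282.
Each contributed unit returns 1.900 to the group, so the social optimum is full contribution by everyone: group total = 1.900 × 282 = 535.80.
Efficiency loss = (1.900 − 1) × 282 = 253.80.

253.80 hours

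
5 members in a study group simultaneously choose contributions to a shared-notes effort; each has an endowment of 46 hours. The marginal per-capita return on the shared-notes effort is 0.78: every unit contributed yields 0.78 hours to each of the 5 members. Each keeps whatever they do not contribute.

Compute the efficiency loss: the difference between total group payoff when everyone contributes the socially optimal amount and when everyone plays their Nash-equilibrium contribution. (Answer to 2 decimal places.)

The private return per contributed unit is 0.78 < 1, so contributing 0 is dominant for every player. At the Nash equilibrium everyone keeps their 46, and the group total is 5 × 46 = 230.
Each contributed unit returns 3.900 to the group as a whole (0.78 to each of 5 players), which exceeds 1, so the social optimum is full contribution: group total = 3.900 × 230 = 897.00.
Efficiency loss = 897.00 − 230 = 667.00.

667.00 hours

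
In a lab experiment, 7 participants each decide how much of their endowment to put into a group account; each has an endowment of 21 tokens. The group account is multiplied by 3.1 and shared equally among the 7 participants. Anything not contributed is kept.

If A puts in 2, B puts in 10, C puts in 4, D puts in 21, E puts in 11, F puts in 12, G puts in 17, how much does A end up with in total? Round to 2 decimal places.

53.10 tokens

Total contributed: 2 + 10 + 4 + 21 + 11 + 12 + 17 = 77.
Each receives 3.1 × 77 / 7 = 34.10 from the group account.
A keeps 21 − 2 = 19, so A's payoff is 19 + 34.10 = 53.10.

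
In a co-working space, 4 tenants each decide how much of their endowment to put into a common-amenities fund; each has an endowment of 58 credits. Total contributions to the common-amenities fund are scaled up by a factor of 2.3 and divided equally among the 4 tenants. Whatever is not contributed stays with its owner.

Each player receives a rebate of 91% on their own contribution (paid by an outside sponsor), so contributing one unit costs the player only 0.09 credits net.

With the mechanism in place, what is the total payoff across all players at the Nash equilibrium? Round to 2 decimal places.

744.72 credits

With the mechanism, a contributed unit returns (2.3/4) / 0.09 = 6.3889 per unit of net cost to the contributor — now above 1 — so contributing fully is weakly dominant for every player.
At the Nash equilibrium everyone contributes 58. Group total payoff = 4 × (58 × 0.91 + 2.3 × 58) = 744.72.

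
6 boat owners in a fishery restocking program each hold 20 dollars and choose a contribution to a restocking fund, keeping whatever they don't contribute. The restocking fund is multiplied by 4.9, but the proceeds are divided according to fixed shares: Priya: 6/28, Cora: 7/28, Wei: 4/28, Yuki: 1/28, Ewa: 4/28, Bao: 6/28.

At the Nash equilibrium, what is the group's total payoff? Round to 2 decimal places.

354.00 dollars

Player j's private return per contributed unit is 4.9 × (j's share). Contributing is weakly dominant for j when that share is at least 1/4.9 = 0.2041, and contributing 0 is dominant otherwise.
Priya, Cora and Bao clear that bar, contributing 20 each; the remaining 3 contribute 0. Total contributed: 60.
The restocking fund pays out 4.9 × 60 = 294.00 in total (split across the unequal shares, but the aggregate is all that matters for the group sum).
The 3 free-riders keep 20 each, adding 60. Group total = 60 + 294.00 = 354.00.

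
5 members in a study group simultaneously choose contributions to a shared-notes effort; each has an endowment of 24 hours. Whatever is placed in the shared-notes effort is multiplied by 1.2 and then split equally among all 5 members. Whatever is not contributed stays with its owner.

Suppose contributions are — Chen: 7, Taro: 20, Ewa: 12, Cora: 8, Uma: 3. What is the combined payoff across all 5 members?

Total contributed: 7 + 20 + 12 + 8 + 3 = 50; total kept: 5 × 24 − 50 = 70.
The shared-notes effort pays out 1.2 × 50 = 60.00 in aggregate.
Group total = 70 + 60.00 = 130.00.

130.00 hours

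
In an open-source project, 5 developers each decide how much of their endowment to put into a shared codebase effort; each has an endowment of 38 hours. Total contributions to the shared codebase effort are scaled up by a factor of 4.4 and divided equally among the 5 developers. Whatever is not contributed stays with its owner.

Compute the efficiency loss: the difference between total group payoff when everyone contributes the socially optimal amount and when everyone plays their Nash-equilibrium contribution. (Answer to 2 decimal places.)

646.00 hours

Each contributed unit returns 4.4/5 = 0.8800 to its contributor — below 1 — so contributing 0 is dominant for every player. At the Nash equilibrium everyone keeps their 38, and the group total is 5 × 38 = 190.
Each contributed unit returns 4.400 to the group as a whole (0.8800 to each of 5 players), which exceeds 1, so the social optimum is full contribution: group total = 4.400 × 190 = 836.00.
Efficiency loss = 836.00 − 190 = 646.00.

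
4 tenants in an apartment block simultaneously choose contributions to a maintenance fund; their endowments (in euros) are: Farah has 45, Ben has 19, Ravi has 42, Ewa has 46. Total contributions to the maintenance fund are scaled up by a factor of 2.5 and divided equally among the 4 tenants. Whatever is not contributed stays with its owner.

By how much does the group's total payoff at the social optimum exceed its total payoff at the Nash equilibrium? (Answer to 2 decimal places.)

The private return per contributed unit is 2.5/4 = 0.6250 < 1 for every player regardless of endowment, so the Nash equilibrium is zero contribution and the group total is Σ E_j = 45 + 19 + 42 + 46 = 152.
Each contributed unit returns 2.500 to the group, so the social optimum is full contribution by everyone: group total = 2.500 × 152 = 380.00.
Efficiency loss = (2.500 − 1) × 152 = 228.00.

228.00 euros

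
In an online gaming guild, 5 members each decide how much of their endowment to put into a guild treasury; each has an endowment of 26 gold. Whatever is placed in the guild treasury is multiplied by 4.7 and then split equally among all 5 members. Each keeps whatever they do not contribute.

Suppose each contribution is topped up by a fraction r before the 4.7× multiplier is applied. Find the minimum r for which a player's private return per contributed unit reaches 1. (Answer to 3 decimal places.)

0.064

With matching at rate r, one contributed unit becomes (1 + r) in the guild treasury and returns 4.7 × (1 + r) / 5 to the contributor.
Setting this equal to 1: 1 + r = 5/4.7 = 1.0638.
So the minimum matching rate is r = 1.0638 − 1 = 0.064.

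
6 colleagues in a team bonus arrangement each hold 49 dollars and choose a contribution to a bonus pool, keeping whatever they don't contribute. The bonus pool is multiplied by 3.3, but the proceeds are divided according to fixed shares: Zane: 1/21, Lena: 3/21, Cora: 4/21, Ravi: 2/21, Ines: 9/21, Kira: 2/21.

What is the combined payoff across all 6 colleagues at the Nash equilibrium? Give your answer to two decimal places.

Player j's private return per contributed unit is 3.3 × (j's share). Contributing is weakly dominant for j when that share is at least 1/3.3 = 0.3030, and contributing 0 is dominant otherwise.
Ines alone (share 9/21) is above the threshold, contributing 49; the remaining 5 contribute 0. Total contributed: 49.
The bonus pool pays out 3.3 × 49 = 161.70 in total (split across the unequal shares, but the aggregate is all that matters for the group sum).
The 5 free-riders keep 49 each, adding 245. Group total = 245 + 161.70 = 406.70.

406.70 dollars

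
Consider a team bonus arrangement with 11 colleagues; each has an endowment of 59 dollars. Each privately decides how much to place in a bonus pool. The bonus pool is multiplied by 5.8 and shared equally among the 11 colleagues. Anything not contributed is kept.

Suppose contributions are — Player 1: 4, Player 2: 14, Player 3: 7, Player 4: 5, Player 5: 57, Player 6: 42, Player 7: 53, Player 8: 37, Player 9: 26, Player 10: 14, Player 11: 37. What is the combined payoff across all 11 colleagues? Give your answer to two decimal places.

2069.80 dollars

Total contributed: 4 + 14 + 7 + 5 + 57 + 42 + 53 + 37 + 26 + 14 + 37 = 296; total kept: 11 × 59 − 296 = 353.
The bonus pool pays out 5.8 × 296 = 1716.80 in aggregate.
Group total = 353 + 1716.80 = 2069.80.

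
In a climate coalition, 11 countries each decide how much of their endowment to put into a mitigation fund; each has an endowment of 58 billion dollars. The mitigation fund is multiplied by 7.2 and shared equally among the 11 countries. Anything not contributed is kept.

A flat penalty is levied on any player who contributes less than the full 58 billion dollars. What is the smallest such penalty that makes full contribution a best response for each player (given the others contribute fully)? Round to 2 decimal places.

20.04 billion dollars

Given the others contribute fully, the best deviation is to contribute 0 (any partial contribution still incurs the fine and gives up units whose private return 0.6545 is below 1).
Deviating from 58 to 0 saves 58 billion dollars but forfeits the deviator's share of the drop in the mitigation fund: 7.2/11 × 58 = 37.96.
So the deviation gain is 58 − 37.96 = 20.04, and the fine must be at least 20.04 billion dollars to wipe it out.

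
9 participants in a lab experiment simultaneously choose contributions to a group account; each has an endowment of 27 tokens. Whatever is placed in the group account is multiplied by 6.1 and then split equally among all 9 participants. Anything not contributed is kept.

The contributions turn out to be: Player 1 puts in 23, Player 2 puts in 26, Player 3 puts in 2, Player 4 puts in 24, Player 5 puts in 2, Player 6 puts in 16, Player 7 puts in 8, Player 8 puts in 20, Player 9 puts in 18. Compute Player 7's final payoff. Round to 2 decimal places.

Total contributed: 23 + 26 + 2 + 24 + 2 + 16 + 8 + 20 + 18 = 139.
Each receives 6.1 × 139 / 9 = 94.21 from the group account.
Player 7 keeps 27 − 8 = 19, so Player 7's payoff is 19 + 94.21 = 113.21.

113.21 tokens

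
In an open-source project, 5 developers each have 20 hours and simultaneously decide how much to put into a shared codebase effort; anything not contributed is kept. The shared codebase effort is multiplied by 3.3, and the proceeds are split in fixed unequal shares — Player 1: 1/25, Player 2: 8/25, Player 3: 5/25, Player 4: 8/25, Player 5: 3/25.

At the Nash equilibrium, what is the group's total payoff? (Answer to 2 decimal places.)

Each unit j contributes comes back to j as 3.3 × (j's share), so j prefers to contribute only if that share exceeds 1/3.3 = 0.3030; otherwise keeping the unit dominates.
The shares above 0.3030 belong to Player 2 and Player 4, contributing 20 each; the remaining 3 contribute 0. Total contributed: 40.
The shared codebase effort pays out 3.3 × 40 = 132.00 in total (split across the unequal shares, but the aggregate is all that matters for the group sum).
The 3 free-riders keep 20 each, adding 60. Group total = 60 + 132.00 = 192.00.

192.00 hours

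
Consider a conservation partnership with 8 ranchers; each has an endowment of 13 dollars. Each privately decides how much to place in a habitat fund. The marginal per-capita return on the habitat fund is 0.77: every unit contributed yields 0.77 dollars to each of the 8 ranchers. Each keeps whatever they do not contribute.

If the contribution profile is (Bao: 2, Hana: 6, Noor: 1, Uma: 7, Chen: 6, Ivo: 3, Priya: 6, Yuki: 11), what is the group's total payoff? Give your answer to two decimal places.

320.72 dollars

Total contributed: 2 + 6 + 1 + 7 + 6 + 3 + 6 + 11 = 42; total kept: 8 × 13 − 42 = 62.
The habitat fund pays out 0.77 × 8 × 42 = 258.72 in aggregate.
Group total = 62 + 258.72 = 320.72.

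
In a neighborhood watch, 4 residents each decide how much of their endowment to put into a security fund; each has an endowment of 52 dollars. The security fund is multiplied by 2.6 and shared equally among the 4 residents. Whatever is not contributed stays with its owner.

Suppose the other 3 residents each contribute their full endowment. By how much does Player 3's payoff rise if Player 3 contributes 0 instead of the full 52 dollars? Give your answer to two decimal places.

18.20 dollars

Switching from a contribution of 52 to 0 lets Player 3 keep an extra 52 dollars, but lowers the security fund by 52, which costs Player 3 their own share of that drop: 2.6/4 × 52 = 33.80.
Net gain = 52 − 33.80 = 18.20. The private return per contributed unit (0.6500) is below 1, so free-riding is indeed the best response regardless of what the others do.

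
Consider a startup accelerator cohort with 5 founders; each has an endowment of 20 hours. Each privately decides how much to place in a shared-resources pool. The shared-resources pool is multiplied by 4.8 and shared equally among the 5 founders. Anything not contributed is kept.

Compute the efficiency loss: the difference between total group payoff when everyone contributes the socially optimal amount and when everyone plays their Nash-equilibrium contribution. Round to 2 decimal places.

Each contributed unit returns 4.8/5 = 0.9600 to its contributor — below 1 — so contributing 0 is dominant for every player. At the Nash equilibrium everyone keeps their 20, and the group total is 5 × 20 = 100.
Each contributed unit returns 4.800 to the group as a whole (0.9600 to each of 5 players), which exceeds 1, so the social optimum is full contribution: group total = 4.800 × 100 = 480.00.
Efficiency loss = 480.00 − 100 = 380.00.

380.00 hours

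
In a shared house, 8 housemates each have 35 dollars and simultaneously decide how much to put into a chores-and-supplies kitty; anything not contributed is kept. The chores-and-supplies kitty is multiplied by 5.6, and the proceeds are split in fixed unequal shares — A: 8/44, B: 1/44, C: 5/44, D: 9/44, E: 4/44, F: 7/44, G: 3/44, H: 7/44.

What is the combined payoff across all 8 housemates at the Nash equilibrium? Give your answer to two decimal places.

602.00 dollars

Each unit j contributes comes back to j as 5.6 × (j's share), so j prefers to contribute only if that share exceeds 1/5.6 = 0.1786; otherwise keeping the unit dominates.
A and D are above the threshold, contributing 35 each; the remaining 6 contribute 0. Total contributed: 70.
The chores-and-supplies kitty pays out 5.6 × 70 = 392.00 in total (split across the unequal shares, but the aggregate is all that matters for the group sum).
The 6 free-riders keep 35 each, adding 210. Group total = 210 + 392.00 = 602.00.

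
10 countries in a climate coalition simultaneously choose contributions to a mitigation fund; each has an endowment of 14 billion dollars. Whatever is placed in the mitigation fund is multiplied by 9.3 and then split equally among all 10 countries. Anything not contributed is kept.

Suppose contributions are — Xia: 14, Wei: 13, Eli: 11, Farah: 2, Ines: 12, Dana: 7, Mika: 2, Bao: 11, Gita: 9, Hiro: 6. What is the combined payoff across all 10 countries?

Total contributed: 14 + 13 + 11 + 2 + 12 + 7 + 2 + 11 + 9 + 6 = 87; total kept: 10 × 14 − 87 = 53.
The mitigation fund pays out 9.3 × 87 = 809.10 in aggregate.
Group total = 53 + 809.10 = 862.10.

862.10 billion dollars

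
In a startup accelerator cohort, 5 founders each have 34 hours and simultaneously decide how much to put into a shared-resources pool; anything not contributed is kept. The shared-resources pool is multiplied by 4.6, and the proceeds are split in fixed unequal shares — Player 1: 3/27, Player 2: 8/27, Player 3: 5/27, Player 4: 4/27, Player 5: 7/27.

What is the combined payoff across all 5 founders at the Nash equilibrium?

For player j, contributing a unit is worthwhile iff 4.6 × (j's share) ≥ 1, i.e. iff j's share is at least 0.2174.
Player 2 and Player 5 clear that bar, contributing 34 each; the remaining 3 contribute 0. Total contributed: 68.
The shared-resources pool pays out 4.6 × 68 = 312.80 in total (split across the unequal shares, but the aggregate is all that matters for the group sum).
The 3 free-riders keep 34 each, adding 102. Group total = 102 + 312.80 = 414.80.

414.80 hours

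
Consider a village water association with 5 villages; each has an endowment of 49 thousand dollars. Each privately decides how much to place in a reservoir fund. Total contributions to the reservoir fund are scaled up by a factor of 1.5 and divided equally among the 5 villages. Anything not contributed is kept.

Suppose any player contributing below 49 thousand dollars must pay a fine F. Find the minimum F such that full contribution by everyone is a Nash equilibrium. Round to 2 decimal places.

Given the others contribute fully, the best deviation is to contribute 0 (any partial contribution still incurs the fine and gives up units whose private return 0.3000 is below 1).
Deviating from 49 to 0 saves 49 thousand dollars but forfeits the deviator's share of the drop in the reservoir fund: 1.5/5 × 49 = 14.70.
So the deviation gain is 49 − 14.70 = 34.30, and the fine must be at least 34.30 thousand dollars to wipe it out.

34.30 thousand dollars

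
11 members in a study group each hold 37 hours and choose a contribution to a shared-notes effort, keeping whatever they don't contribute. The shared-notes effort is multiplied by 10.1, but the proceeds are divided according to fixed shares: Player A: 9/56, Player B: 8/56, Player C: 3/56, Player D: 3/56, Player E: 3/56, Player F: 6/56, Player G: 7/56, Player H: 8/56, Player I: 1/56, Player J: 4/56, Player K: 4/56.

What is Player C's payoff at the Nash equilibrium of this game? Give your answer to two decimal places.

137.10 hours

For player j, contributing a unit is worthwhile iff 10.1 × (j's share) ≥ 1, i.e. iff j's share is at least 0.0990.
Player A, Player B, Player F, Player G and Player H clear that bar, contributing 37 each; the remaining 6 contribute 0. Total contributed: 185.
Player C keeps 37 and receives 10.1 × 185 × 3/56 = 100.10 from the shared-notes effort, for a payoff of 137.10.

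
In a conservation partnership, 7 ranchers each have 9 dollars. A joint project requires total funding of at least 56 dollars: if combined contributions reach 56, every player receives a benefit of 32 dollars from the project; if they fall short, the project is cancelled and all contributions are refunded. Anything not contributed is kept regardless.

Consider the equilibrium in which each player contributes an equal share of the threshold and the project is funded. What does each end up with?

Equal share of the threshold: 56/7 = 8.
At this profile no one gains by cutting their contribution: any cut drops the total below 56, the project is cancelled, contributions are refunded, and the deviator ends with 9, which is less than 9 − 8 + 32 = 33. Contributing more than 8 just wastes the excess. So contributing exactly 8 is a best response.
Each player's payoff: 9 − 8 + 32 = 33.

33 dollars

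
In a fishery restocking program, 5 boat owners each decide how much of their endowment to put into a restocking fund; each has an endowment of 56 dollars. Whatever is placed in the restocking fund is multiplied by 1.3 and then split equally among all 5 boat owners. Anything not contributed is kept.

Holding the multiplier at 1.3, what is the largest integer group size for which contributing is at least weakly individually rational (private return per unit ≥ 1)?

Private return per unit is 1.3/(group size), which is ≥ 1 whenever the group size is ≤ 1.3.
The largest such integer is 1.

1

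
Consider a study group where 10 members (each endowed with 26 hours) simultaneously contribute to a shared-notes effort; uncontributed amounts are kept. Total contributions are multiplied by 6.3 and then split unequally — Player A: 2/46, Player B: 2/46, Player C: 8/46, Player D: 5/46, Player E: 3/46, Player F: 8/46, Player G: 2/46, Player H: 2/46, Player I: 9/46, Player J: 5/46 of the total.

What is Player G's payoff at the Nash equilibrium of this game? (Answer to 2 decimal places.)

47.37 hours

For player j, contributing a unit is worthwhile iff 6.3 × (j's share) ≥ 1, i.e. iff j's share is at least 0.1587.
Player C, Player F and Player I clear that bar, contributing 26 each; the remaining 7 contribute 0. Total contributed: 78.
Player G keeps 26 and receives 6.3 × 78 × 2/46 = 21.37 from the shared-notes effort, for a payoff of 47.37.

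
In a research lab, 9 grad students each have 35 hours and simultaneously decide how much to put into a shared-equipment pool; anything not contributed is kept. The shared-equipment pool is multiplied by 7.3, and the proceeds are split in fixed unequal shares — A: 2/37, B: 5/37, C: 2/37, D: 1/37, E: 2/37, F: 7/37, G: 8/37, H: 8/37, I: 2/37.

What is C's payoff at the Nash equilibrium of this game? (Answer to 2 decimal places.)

76.43 hours

A player with share s gets back 7.3·s per unit contributed, so full contribution is dominant for anyone with s > 1/7.3 = 0.1370 and zero contribution is dominant for anyone below.
The shares above 0.1370 belong to F, G and H, contributing 35 each; the remaining 6 contribute 0. Total contributed: 105.
C keeps 35 and receives 7.3 × 105 × 2/37 = 41.43 from the shared-equipment pool, for a payoff of 76.43.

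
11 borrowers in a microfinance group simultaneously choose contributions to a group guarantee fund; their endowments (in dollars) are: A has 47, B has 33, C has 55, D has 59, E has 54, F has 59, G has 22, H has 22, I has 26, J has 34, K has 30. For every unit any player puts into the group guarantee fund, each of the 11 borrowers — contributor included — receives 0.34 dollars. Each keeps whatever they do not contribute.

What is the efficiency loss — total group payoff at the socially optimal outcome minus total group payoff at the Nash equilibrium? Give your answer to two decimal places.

1208.34 dollars

The private return per contributed unit is 0.34 < 1 for everyone, so the Nash equilibrium is zero contribution and the group total is Σ E_j = 47 + 33 + 55 + 59 + 54 + 59 + 22 + 22 + 26 + 34 + 30 = 441.
Each contributed unit returns 3.740 to the group, so the social optimum is full contribution by everyone: group total = 3.740 × 441 = 1649.34.
Efficiency loss = (3.740 − 1) × 441 = 1208.34.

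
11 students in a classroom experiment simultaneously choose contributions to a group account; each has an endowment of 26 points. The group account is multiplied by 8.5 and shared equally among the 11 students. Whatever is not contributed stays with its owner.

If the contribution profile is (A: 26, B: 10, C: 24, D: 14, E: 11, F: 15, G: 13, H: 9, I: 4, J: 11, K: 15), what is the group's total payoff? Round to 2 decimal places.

1426.00 points

Total contributed: 26 + 10 + 24 + 14 + 11 + 15 + 13 + 9 + 4 + 11 + 15 = 152; total kept: 11 × 26 − 152 = 134.
The group account pays out 8.5 × 152 = 1292.00 in aggregate.
Group total = 134 + 1292.00 = 1426.00.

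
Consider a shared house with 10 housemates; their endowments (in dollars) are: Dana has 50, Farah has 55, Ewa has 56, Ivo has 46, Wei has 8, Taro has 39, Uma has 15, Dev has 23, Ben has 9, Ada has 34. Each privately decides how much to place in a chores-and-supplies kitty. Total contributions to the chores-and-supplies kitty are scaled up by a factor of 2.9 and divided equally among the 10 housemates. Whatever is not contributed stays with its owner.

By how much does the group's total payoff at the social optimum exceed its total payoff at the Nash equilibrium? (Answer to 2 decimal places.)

The private return per contributed unit is 2.9/10 = 0.2900 < 1 for every player regardless of endowment, so the Nash equilibrium is zero contribution and the group total is Σ E_j = 50 + 55 + 56 + 46 + 8 + 39 + 15 + 23 + 9 + 34 = 335.
Each contributed unit returns 2.900 to the group, so the social optimum is full contribution by everyone: group total = 2.900 × 335 = 971.50.
Efficiency loss = (2.900 − 1) × 335 = 636.50.

636.50 dollars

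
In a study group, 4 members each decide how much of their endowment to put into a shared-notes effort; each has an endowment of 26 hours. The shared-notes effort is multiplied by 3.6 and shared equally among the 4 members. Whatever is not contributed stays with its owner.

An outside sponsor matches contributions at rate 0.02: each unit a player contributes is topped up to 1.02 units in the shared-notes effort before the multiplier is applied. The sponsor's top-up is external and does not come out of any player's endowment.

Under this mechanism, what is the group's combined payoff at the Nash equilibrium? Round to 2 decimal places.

The effective private return is 3.6 × 1.02 / 4 = 0.9180, which is still under 1, so the mechanism doesn't change anyone's dominant strategy: zero contribution.
At the Nash equilibrium no one contributes; group total payoff = 4 × 26 = 104.

104.00 hours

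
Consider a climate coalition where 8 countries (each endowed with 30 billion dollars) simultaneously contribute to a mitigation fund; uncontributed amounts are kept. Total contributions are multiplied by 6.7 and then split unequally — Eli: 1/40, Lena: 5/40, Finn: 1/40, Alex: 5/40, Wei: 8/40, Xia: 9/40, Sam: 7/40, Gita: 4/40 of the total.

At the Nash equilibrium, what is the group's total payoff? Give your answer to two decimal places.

Player j's private return per contributed unit is 6.7 × (j's share). Contributing is weakly dominant for j when that share is at least 1/6.7 = 0.1493, and contributing 0 is dominant otherwise.
Wei, Xia and Sam are above the threshold, contributing 30 each; the remaining 5 contribute 0. Total contributed: 90.
The mitigation fund pays out 6.7 × 90 = 603.00 in total (split across the unequal shares, but the aggregate is all that matters for the group sum).
The 5 free-riders keep 30 each, adding 150. Group total = 150 + 603.00 = 753.00.

753.00 billion dollars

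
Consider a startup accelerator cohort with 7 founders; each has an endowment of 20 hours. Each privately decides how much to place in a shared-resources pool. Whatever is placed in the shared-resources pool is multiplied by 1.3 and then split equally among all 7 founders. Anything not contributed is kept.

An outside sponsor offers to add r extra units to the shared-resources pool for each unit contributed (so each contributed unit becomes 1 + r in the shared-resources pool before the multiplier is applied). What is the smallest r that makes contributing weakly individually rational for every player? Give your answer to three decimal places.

4.385

With matching at rate r, one contributed unit becomes (1 + r) in the shared-resources pool and returns 1.3 × (1 + r) / 7 to the contributor.
Setting this equal to 1: 1 + r = 7/1.3 = 5.3846.
So the minimum matching rate is r = 5.3846 − 1 = 4.385.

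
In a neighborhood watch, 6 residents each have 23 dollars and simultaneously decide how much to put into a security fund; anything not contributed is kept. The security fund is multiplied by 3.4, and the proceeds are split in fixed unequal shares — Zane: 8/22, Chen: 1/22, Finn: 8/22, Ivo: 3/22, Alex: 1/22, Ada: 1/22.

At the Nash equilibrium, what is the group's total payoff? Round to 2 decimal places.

248.40 dollars

A player with share s gets back 3.4·s per unit contributed, so full contribution is dominant for anyone with s > 1/3.4 = 0.2941 and zero contribution is dominant for anyone below.
The shares above 0.2941 belong to Zane and Finn, contributing 23 each; the remaining 4 contribute 0. Total contributed: 46.
The security fund pays out 3.4 × 46 = 156.40 in total (split across the unequal shares, but the aggregate is all that matters for the group sum).
The 4 free-riders keep 23 each, adding 92. Group total = 92 + 156.40 = 248.40.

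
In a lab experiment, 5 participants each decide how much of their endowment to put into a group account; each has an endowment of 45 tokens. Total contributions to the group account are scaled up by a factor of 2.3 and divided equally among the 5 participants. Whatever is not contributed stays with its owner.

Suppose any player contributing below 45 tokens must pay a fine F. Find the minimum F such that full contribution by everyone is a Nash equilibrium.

Given the others contribute fully, the best deviation is to contribute 0 (any partial contribution still incurs the fine and gives up units whose private return 0.4600 is below 1).
Deviating from 45 to 0 saves 45 tokens but forfeits the deviator's share of the drop in the group account: 2.3/5 × 45 = 20.70.
So the deviation gain is 45 − 20.70 = 24.30, and the fine must be at least 24.30 tokens to wipe it out.

24.30 tokens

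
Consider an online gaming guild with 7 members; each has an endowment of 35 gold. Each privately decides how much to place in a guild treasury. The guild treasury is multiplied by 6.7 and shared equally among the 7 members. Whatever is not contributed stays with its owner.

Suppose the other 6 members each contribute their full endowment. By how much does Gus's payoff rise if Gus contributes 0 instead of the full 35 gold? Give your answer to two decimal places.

Switching from a contribution of 35 to 0 lets Gus keep an extra 35 gold, but lowers the guild treasury by 35, which costs Gus their own share of that drop: 6.7/7 × 35 = 33.50.
Net gain = 35 − 33.50 = 1.50. The private return per contributed unit (0.9571) is below 1, so free-riding is indeed the best response regardless of what the others do.

1.50 gold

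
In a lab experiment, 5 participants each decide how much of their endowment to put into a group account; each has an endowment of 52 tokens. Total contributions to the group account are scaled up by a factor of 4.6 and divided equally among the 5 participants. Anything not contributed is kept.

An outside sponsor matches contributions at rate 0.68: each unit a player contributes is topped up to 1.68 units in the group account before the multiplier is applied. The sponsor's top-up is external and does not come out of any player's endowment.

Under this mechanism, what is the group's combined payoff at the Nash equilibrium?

2009.28 tokens

Under the mechanism each unit contributed yields 4.6 × 1.68 / 5 = 1.5456 back to its contributor per unit of net cost, which exceeds 1, making full contribution the dominant choice for everyone.
So the Nash equilibrium is full contribution by all 5; the group earns 4.6 × 1.68 × 260 = 2009.28.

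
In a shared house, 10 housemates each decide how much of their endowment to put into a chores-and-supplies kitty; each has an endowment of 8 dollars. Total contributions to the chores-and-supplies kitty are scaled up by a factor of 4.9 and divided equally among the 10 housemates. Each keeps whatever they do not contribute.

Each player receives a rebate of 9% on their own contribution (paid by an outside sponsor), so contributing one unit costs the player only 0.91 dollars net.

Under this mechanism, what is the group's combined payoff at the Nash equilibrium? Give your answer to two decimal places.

Even with the mechanism, each unit contributed returns only (4.9/10) / 0.91 = 0.5385 per unit of net cost, so contributing nothing is still dominant.
At the Nash equilibrium no one contributes; group total payoff = 10 × 8 = 80.

80.00 dollars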